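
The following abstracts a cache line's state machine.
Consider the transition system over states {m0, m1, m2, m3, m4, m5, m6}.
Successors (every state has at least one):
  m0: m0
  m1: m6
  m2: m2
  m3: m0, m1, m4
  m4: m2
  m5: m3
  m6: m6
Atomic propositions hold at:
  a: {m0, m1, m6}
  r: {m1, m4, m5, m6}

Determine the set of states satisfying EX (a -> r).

Sat(a -> r) = {m1, m2, m3, m4, m5, m6}
Sat(EX (a -> r)) = {s : some successor in {m1, m2, m3, m4, m5, m6}} = {m1, m2, m3, m4, m5, m6}

{m1, m2, m3, m4, m5, m6}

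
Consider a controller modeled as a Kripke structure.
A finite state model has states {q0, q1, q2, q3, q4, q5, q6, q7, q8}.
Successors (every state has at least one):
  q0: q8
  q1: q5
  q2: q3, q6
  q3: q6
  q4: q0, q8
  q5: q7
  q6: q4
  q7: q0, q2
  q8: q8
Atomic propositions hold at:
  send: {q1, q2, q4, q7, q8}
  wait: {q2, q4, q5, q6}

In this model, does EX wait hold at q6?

Yes

Sat(EX wait) = {s : some successor in {q2, q4, q5, q6}} = {q1, q2, q3, q6, q7}
q6 ∈ Sat(EX wait) = {q1, q2, q3, q6, q7}, so the formula holds at q6.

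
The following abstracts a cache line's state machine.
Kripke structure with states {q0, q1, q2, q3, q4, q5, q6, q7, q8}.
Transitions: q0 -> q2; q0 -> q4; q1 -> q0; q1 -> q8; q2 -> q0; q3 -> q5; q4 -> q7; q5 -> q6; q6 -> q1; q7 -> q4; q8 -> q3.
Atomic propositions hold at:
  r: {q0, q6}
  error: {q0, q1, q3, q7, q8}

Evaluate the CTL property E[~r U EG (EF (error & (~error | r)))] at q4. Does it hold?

No

Sat(~r) = {q1, q2, q3, q4, q5, q7, q8}
Sat(~error) = {q2, q4, q5, q6}
Sat(~error | r) = {q0, q2, q4, q5, q6}
Sat(error & (~error | r)) = {q0}
EF (error & (~error | r)): least fixpoint, start Z0 = {q0}, add states with some successor in Z. Z1 = {q0, q1, q2}; Z2 = {q0, q1, q2, q6}; Z3 = {q0, q1, q2, q5, q6}; Z4 = {q0, q1, q2, q3, q5, q6}; Z5 = {q0, q1, q2, q3, q5, q6, q8}; fixed.
Sat(EF (error & (~error | r))) = {q0, q1, q2, q3, q5, q6, q8}
EG (EF (error & (~error | r))): greatest fixpoint, start Z0 = {q0, q1, q2, q3, q5, q6, q8}, keep only states in Sat with some successor in Z. Already a fixed point.
Sat(EG (EF (error & (~error | r)))) = {q0, q1, q2, q3, q5, q6, q8}
E[~r U EG (EF (error & (~error | r)))]: least fixpoint, start Z0 = Sat(EG (EF (error & (~error | r)))) = {q0, q1, q2, q3, q5, q6, q8}, add states in Sat(~r) with some successor in Z. Already a fixed point.
Sat(E[~r U EG (EF (error & (~error | r)))]) = {q0, q1, q2, q3, q5, q6, q8}
q4 ∉ Sat(E[~r U EG (EF (error & (~error | r)))]) = {q0, q1, q2, q3, q5, q6, q8}, so the formula does not hold at q4.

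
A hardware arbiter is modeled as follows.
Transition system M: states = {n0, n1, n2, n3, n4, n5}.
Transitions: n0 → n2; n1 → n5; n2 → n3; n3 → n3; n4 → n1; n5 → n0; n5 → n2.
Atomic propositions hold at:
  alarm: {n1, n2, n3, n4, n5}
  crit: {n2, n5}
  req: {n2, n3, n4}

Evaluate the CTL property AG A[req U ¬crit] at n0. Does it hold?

Sat(¬crit) = {n0, n1, n3, n4}
A[req U ¬crit]: least fixpoint, start Z0 = Sat(¬crit) = {n0, n1, n3, n4}, add states in Sat(req) with every successor in Z. Z1 = {n0, n1, n2, n3, n4}; fixed.
Sat(A[req U ¬crit]) = {n0, n1, n2, n3, n4}
AG A[req U ¬crit]: greatest fixpoint, start Z0 = {n0, n1, n2, n3, n4}, keep only states in Sat with every successor in Z. Z1 = {n0, n2, n3, n4}; Z2 = {n0, n2, n3}; fixed.
Sat(AG A[req U ¬crit]) = {n0, n2, n3}
n0 ∈ Sat(AG A[req U ¬crit]) = {n0, n2, n3}, so the formula holds at n0.

Yes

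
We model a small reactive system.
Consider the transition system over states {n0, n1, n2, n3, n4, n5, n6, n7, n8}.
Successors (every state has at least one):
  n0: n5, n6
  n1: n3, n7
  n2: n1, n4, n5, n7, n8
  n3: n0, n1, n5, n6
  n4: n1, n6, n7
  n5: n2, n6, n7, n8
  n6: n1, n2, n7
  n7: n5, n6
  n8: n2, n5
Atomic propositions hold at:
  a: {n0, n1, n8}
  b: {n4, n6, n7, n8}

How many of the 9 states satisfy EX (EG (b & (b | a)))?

Sat(b | a) = {n0, n1, n4, n6, n7, n8}
Sat(b & (b | a)) = {n4, n6, n7, n8}
EG (b & (b | a)): greatest fixpoint, start Z0 = {n4, n6, n7, n8}, keep only states in Sat with some successor in Z. Z1 = {n4, n6, n7}; fixed.
Sat(EG (b & (b | a))) = {n4, n6, n7}
Sat(EX (EG (b & (b | a)))) = {s : some successor in {n4, n6, n7}} = {n0, n1, n2, n3, n4, n5, n6, n7}
|Sat(EX (EG (b & (b | a))))| = |{n0, n1, n2, n3, n4, n5, n6, n7}| = 8.

8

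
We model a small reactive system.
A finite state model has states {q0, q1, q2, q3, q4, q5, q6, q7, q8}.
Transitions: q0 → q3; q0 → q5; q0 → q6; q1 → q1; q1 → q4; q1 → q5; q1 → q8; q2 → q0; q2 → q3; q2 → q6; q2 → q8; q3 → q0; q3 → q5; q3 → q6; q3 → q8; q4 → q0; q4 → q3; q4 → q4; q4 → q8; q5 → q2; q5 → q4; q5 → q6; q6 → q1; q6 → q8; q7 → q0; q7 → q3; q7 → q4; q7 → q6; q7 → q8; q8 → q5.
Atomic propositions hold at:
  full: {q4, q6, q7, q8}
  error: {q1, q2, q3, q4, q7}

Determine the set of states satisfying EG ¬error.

{q0, q5, q6, q8}

Sat(¬error) = {q0, q5, q6, q8}
EG ¬error: greatest fixpoint, start Z0 = {q0, q5, q6, q8}, keep only states in Sat with some successor in Z. Already a fixed point.
Sat(EG ¬error) = {q0, q5, q6, q8}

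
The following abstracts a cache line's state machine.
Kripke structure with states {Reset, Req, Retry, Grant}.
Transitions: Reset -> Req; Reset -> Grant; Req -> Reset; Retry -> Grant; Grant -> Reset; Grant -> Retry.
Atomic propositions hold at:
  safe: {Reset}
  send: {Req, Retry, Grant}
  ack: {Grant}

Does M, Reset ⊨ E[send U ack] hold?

No

E[send U ack]: least fixpoint, start Z0 = Sat(ack) = {Grant}, add states in Sat(send) with some successor in Z. Z1 = {Retry, Grant}; fixed.
Sat(E[send U ack]) = {Retry, Grant}
Reset ∉ Sat(E[send U ack]) = {Retry, Grant}, so the formula does not hold at Reset.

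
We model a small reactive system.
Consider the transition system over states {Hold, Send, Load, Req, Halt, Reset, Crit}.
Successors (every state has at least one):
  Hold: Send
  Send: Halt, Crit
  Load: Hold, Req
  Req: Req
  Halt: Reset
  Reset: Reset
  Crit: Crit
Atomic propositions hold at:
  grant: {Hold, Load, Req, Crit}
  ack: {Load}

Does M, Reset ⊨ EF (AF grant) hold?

AF grant: least fixpoint, start Z0 = {Hold, Load, Req, Crit}, add states with every successor in Z. Already a fixed point.
Sat(AF grant) = {Hold, Load, Req, Crit}
EF (AF grant): least fixpoint, start Z0 = {Hold, Load, Req, Crit}, add states with some successor in Z. Z1 = {Hold, Send, Load, Req, Crit}; fixed.
Sat(EF (AF grant)) = {Hold, Send, Load, Req, Crit}
Reset ∉ Sat(EF (AF grant)) = {Hold, Send, Load, Req, Crit}, so the formula does not hold at Reset.

No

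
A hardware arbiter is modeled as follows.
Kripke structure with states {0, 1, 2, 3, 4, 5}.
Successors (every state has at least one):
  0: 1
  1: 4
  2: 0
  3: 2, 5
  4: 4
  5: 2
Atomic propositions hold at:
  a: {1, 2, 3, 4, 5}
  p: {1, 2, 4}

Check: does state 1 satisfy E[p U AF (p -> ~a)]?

No

Sat(~a) = {0}
Sat(p -> ~a) = {0, 3, 5}
AF (p -> ~a): least fixpoint, start Z0 = {0, 3, 5}, add states with every successor in Z. Z1 = {0, 2, 3, 5}; fixed.
Sat(AF (p -> ~a)) = {0, 2, 3, 5}
E[p U AF (p -> ~a)]: least fixpoint, start Z0 = Sat(AF (p -> ~a)) = {0, 2, 3, 5}, add states in Sat(p) with some successor in Z. Already a fixed point.
Sat(E[p U AF (p -> ~a)]) = {0, 2, 3, 5}
1 ∉ Sat(E[p U AF (p -> ~a)]) = {0, 2, 3, 5}, so the formula does not hold at 1.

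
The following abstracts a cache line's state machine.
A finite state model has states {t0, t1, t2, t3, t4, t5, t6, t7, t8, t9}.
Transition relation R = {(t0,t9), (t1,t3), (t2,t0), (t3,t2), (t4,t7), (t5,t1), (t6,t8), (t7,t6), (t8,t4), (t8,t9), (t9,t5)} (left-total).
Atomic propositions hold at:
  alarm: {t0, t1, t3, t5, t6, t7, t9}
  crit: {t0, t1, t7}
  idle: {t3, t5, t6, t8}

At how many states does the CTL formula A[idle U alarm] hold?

A[idle U alarm]: least fixpoint, start Z0 = Sat(alarm) = {t0, t1, t3, t5, t6, t7, t9}, add states in Sat(idle) with every successor in Z. Already a fixed point.
Sat(A[idle U alarm]) = {t0, t1, t3, t5, t6, t7, t9}
|Sat(A[idle U alarm])| = |{t0, t1, t3, t5, t6, t7, t9}| = 7.

7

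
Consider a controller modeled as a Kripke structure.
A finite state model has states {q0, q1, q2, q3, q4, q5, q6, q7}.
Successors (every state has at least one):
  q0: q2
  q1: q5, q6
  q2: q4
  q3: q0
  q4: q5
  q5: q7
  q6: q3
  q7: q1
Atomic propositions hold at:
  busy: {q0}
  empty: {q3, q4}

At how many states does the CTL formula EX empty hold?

Sat(EX empty) = {s : some successor in {q3, q4}} = {q2, q6}
|Sat(EX empty)| = |{q2, q6}| = 2.

2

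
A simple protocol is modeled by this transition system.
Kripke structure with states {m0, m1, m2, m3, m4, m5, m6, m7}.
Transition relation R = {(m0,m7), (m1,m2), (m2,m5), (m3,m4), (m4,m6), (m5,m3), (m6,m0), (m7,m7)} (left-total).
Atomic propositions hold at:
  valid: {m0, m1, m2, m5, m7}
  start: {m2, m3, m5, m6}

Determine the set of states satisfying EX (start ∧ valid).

{m1, m2}

Sat(start ∧ valid) = {m2, m5}
Sat(EX (start ∧ valid)) = {s : some successor in {m2, m5}} = {m1, m2}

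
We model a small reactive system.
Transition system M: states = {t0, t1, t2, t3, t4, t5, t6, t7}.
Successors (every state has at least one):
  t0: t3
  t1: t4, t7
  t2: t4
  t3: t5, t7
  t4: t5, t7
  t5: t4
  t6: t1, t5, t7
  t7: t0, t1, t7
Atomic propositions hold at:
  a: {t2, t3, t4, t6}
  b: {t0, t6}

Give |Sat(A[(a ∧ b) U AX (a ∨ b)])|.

Sat(a ∧ b) = {t6}
Sat(a ∨ b) = {t0, t2, t3, t4, t6}
Sat(AX (a ∨ b)) = {s : every successor in {t0, t2, t3, t4, t6}} = {t0, t2, t5}
A[(a ∧ b) U AX (a ∨ b)]: least fixpoint, start Z0 = Sat(AX (a ∨ b)) = {t0, t2, t5}, add states in Sat(a ∧ b) with every successor in Z. Already a fixed point.
Sat(A[(a ∧ b) U AX (a ∨ b)]) = {t0, t2, t5}
|Sat(A[(a ∧ b) U AX (a ∨ b)])| = |{t0, t2, t5}| = 3.

3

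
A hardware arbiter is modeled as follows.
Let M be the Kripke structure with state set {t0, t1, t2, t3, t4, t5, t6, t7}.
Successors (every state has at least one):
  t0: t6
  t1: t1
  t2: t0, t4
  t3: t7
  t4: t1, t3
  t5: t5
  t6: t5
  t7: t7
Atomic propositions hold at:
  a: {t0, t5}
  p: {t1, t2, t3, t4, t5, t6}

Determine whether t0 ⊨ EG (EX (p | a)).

Sat(p | a) = {t0, t1, t2, t3, t4, t5, t6}
Sat(EX (p | a)) = {s : some successor in {t0, t1, t2, t3, t4, t5, t6}} = {t0, t1, t2, t4, t5, t6}
EG (EX (p | a)): greatest fixpoint, start Z0 = {t0, t1, t2, t4, t5, t6}, keep only states in Sat with some successor in Z. Already a fixed point.
Sat(EG (EX (p | a))) = {t0, t1, t2, t4, t5, t6}
t0 ∈ Sat(EG (EX (p | a))) = {t0, t1, t2, t4, t5, t6}, so the formula holds at t0.

Yes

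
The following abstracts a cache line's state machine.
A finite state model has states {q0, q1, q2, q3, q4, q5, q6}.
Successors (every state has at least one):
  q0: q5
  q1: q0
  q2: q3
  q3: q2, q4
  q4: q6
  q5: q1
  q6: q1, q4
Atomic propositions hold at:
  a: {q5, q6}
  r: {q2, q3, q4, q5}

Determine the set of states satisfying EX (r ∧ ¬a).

{q2, q3, q6}

Sat(¬a) = {q0, q1, q2, q3, q4}
Sat(r ∧ ¬a) = {q2, q3, q4}
Sat(EX (r ∧ ¬a)) = {s : some successor in {q2, q3, q4}} = {q2, q3, q6}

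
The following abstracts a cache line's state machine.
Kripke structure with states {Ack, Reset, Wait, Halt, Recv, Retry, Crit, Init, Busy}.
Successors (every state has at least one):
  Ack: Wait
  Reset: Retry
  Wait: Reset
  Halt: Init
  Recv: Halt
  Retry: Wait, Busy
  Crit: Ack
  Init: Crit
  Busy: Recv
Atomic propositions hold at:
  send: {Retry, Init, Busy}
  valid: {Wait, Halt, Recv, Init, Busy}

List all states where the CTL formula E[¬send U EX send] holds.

Sat(¬send) = {Ack, Reset, Wait, Halt, Recv, Crit}
Sat(EX send) = {s : some successor in {Retry, Init, Busy}} = {Reset, Halt, Retry}
E[¬send U EX send]: least fixpoint, start Z0 = Sat(EX send) = {Reset, Halt, Retry}, add states in Sat(¬send) with some successor in Z. Z1 = {Reset, Wait, Halt, Recv, Retry}; Z2 = {Ack, Reset, Wait, Halt, Recv, Retry}; Z3 = {Ack, Reset, Wait, Halt, Recv, Retry, Crit}; fixed.
Sat(E[¬send U EX send]) = {Ack, Reset, Wait, Halt, Recv, Retry, Crit}

{Ack, Reset, Wait, Halt, Recv, Retry, Crit}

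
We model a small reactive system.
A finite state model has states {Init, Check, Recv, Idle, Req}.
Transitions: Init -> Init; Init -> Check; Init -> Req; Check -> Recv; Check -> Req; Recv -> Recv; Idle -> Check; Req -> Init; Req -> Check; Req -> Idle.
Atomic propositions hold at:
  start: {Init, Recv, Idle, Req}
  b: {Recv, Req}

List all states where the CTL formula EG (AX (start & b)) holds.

Sat(start & b) = {Recv, Req}
Sat(AX (start & b)) = {s : every successor in {Recv, Req}} = {Check, Recv}
EG (AX (start & b)): greatest fixpoint, start Z0 = {Check, Recv}, keep only states in Sat with some successor in Z. Already a fixed point.
Sat(EG (AX (start & b))) = {Check, Recv}

{Check, Recv}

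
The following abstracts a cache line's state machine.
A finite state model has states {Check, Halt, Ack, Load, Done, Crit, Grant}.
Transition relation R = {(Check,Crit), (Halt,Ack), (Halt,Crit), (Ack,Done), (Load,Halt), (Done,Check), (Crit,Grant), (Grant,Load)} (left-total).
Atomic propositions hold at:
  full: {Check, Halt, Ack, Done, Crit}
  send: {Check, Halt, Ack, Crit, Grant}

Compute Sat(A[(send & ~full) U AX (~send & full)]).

{Ack}

Sat(~full) = {Load, Grant}
Sat(send & ~full) = {Grant}
Sat(~send) = {Load, Done}
Sat(~send & full) = {Done}
Sat(AX (~send & full)) = {s : every successor in {Done}} = {Ack}
A[(send & ~full) U AX (~send & full)]: least fixpoint, start Z0 = Sat(AX (~send & full)) = {Ack}, add states in Sat(send & ~full) with every successor in Z. Already a fixed point.
Sat(A[(send & ~full) U AX (~send & full)]) = {Ack}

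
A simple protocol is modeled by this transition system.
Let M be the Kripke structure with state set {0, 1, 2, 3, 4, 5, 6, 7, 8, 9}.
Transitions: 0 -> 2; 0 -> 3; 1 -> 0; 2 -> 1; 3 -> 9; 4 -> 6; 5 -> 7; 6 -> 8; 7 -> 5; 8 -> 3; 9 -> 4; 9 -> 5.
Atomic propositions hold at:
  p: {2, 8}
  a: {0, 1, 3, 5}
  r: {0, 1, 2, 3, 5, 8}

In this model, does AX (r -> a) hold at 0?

No

Sat(r -> a) = {0, 1, 3, 4, 5, 6, 7, 9}
Sat(AX (r -> a)) = {s : every successor in {0, 1, 3, 4, 5, 6, 7, 9}} = {1, 2, 3, 4, 5, 7, 8, 9}
0 ∉ Sat(AX (r -> a)) = {1, 2, 3, 4, 5, 7, 8, 9}, so the formula does not hold at 0.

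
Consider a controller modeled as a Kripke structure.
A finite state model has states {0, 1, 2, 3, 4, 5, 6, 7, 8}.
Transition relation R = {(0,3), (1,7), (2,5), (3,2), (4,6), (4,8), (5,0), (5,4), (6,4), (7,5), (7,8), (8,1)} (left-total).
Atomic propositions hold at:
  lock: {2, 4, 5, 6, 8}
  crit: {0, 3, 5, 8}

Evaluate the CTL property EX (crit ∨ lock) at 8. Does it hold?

Sat(crit ∨ lock) = {0, 2, 3, 4, 5, 6, 8}
Sat(EX (crit ∨ lock)) = {s : some successor in {0, 2, 3, 4, 5, 6, 8}} = {0, 2, 3, 4, 5, 6, 7}
8 ∉ Sat(EX (crit ∨ lock)) = {0, 2, 3, 4, 5, 6, 7}, so the formula does not hold at 8.

No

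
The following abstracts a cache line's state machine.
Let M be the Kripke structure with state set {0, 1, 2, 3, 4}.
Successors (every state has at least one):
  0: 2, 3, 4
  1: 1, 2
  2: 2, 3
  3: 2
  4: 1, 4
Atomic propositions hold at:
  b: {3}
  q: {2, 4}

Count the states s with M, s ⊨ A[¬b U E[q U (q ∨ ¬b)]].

Sat(¬b) = {0, 1, 2, 4}
Sat(q ∨ ¬b) = {0, 1, 2, 4}
E[q U (q ∨ ¬b)]: least fixpoint, start Z0 = Sat((q ∨ ¬b)) = {0, 1, 2, 4}, add states in Sat(q) with some successor in Z. Already a fixed point.
Sat(E[q U (q ∨ ¬b)]) = {0, 1, 2, 4}
A[¬b U E[q U (q ∨ ¬b)]]: least fixpoint, start Z0 = Sat(E[q U (q ∨ ¬b)]) = {0, 1, 2, 4}, add states in Sat(¬b) with every successor in Z. Already a fixed point.
Sat(A[¬b U E[q U (q ∨ ¬b)]]) = {0, 1, 2, 4}
|Sat(A[¬b U E[q U (q ∨ ¬b)]])| = |{0, 1, 2, 4}| = 4.

4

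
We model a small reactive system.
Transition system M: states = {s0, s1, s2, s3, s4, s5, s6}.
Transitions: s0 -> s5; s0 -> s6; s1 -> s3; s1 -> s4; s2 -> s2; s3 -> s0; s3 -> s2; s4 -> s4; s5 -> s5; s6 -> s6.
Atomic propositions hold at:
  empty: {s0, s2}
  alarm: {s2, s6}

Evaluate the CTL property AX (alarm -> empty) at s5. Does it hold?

Sat(alarm -> empty) = {s0, s1, s2, s3, s4, s5}
Sat(AX (alarm -> empty)) = {s : every successor in {s0, s1, s2, s3, s4, s5}} = {s1, s2, s3, s4, s5}
s5 ∈ Sat(AX (alarm -> empty)) = {s1, s2, s3, s4, s5}, so the formula holds at s5.

Yes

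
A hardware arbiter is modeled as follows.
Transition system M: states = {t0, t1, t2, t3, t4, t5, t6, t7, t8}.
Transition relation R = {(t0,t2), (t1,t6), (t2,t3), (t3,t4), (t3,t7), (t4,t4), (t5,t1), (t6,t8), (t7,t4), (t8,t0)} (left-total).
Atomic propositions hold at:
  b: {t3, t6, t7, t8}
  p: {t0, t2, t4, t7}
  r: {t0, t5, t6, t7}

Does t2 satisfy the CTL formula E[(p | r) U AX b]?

Sat(p | r) = {t0, t2, t4, t5, t6, t7}
Sat(AX b) = {s : every successor in {t3, t6, t7, t8}} = {t1, t2, t6}
E[(p | r) U AX b]: least fixpoint, start Z0 = Sat(AX b) = {t1, t2, t6}, add states in Sat(p | r) with some successor in Z. Z1 = {t0, t1, t2, t5, t6}; fixed.
Sat(E[(p | r) U AX b]) = {t0, t1, t2, t5, t6}
t2 ∈ Sat(E[(p | r) U AX b]) = {t0, t1, t2, t5, t6}, so the formula holds at t2.

Yes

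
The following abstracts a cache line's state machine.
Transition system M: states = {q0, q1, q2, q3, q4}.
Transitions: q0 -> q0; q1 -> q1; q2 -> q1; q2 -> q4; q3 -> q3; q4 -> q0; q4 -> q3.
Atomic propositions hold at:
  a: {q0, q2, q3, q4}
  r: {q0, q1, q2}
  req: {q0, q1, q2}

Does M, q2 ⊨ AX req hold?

Sat(AX req) = {s : every successor in {q0, q1, q2}} = {q0, q1}
q2 ∉ Sat(AX req) = {q0, q1}, so the formula does not hold at q2.

No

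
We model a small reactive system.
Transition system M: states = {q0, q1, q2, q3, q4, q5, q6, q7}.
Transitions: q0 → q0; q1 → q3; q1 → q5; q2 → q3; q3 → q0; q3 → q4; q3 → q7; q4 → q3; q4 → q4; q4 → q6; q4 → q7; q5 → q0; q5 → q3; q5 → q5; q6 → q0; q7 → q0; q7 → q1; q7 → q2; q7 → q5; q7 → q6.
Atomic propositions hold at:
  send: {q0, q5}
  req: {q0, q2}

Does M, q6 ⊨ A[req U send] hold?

No

A[req U send]: least fixpoint, start Z0 = Sat(send) = {q0, q5}, add states in Sat(req) with every successor in Z. Already a fixed point.
Sat(A[req U send]) = {q0, q5}
q6 ∉ Sat(A[req U send]) = {q0, q5}, so the formula does not hold at q6.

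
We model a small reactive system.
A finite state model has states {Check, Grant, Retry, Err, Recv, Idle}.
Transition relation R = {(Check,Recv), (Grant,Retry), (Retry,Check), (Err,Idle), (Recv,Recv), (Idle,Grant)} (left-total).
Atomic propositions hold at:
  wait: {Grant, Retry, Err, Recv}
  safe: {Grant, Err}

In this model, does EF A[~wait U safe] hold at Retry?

No

Sat(~wait) = {Check, Idle}
A[~wait U safe]: least fixpoint, start Z0 = Sat(safe) = {Grant, Err}, add states in Sat(~wait) with every successor in Z. Z1 = {Grant, Err, Idle}; fixed.
Sat(A[~wait U safe]) = {Grant, Err, Idle}
EF A[~wait U safe]: least fixpoint, start Z0 = {Grant, Err, Idle}, add states with some successor in Z. Already a fixed point.
Sat(EF A[~wait U safe]) = {Grant, Err, Idle}
Retry ∉ Sat(EF A[~wait U safe]) = {Grant, Err, Idle}, so the formula does not hold at Retry.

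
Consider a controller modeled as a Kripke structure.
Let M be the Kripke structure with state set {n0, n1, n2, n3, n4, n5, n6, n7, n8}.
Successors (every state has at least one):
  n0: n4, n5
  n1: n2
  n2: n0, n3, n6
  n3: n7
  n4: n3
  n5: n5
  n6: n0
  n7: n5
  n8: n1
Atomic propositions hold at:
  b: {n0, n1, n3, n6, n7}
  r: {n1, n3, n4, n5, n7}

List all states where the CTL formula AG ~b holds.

Sat(~b) = {n2, n4, n5, n8}
AG ~b: greatest fixpoint, start Z0 = {n2, n4, n5, n8}, keep only states in Sat with every successor in Z. Z1 = {n5}; fixed.
Sat(AG ~b) = {n5}

{n5}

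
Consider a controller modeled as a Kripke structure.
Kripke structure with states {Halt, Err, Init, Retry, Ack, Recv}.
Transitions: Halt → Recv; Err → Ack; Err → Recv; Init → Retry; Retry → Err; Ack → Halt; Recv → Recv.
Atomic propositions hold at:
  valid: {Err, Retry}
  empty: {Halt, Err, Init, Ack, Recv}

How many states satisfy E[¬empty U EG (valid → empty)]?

Sat(¬empty) = {Retry}
Sat(valid → empty) = {Halt, Err, Init, Ack, Recv}
EG (valid → empty): greatest fixpoint, start Z0 = {Halt, Err, Init, Ack, Recv}, keep only states in Sat with some successor in Z. Z1 = {Halt, Err, Ack, Recv}; fixed.
Sat(EG (valid → empty)) = {Halt, Err, Ack, Recv}
E[¬empty U EG (valid → empty)]: least fixpoint, start Z0 = Sat(EG (valid → empty)) = {Halt, Err, Ack, Recv}, add states in Sat(¬empty) with some successor in Z. Z1 = {Halt, Err, Retry, Ack, Recv}; fixed.
Sat(E[¬empty U EG (valid → empty)]) = {Halt, Err, Retry, Ack, Recv}
|Sat(E[¬empty U EG (valid → empty)])| = |{Halt, Err, Retry, Ack, Recv}| = 5.

5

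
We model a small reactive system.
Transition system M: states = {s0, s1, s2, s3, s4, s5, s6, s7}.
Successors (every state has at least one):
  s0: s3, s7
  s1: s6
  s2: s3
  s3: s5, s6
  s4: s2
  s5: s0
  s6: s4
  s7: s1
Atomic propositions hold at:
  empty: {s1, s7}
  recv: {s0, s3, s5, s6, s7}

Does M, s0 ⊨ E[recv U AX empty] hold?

Yes

Sat(AX empty) = {s : every successor in {s1, s7}} = {s7}
E[recv U AX empty]: least fixpoint, start Z0 = Sat(AX empty) = {s7}, add states in Sat(recv) with some successor in Z. Z1 = {s0, s7}; Z2 = {s0, s5, s7}; Z3 = {s0, s3, s5, s7}; fixed.
Sat(E[recv U AX empty]) = {s0, s3, s5, s7}
s0 ∈ Sat(E[recv U AX empty]) = {s0, s3, s5, s7}, so the formula holds at s0.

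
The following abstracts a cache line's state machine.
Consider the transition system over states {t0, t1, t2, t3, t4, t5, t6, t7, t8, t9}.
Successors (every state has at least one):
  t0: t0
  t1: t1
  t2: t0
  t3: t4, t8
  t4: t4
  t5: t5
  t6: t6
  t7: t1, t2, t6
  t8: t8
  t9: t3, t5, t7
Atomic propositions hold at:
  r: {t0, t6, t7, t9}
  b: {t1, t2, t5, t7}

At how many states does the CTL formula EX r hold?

Sat(EX r) = {s : some successor in {t0, t6, t7, t9}} = {t0, t2, t6, t7, t9}
|Sat(EX r)| = |{t0, t2, t6, t7, t9}| = 5.

5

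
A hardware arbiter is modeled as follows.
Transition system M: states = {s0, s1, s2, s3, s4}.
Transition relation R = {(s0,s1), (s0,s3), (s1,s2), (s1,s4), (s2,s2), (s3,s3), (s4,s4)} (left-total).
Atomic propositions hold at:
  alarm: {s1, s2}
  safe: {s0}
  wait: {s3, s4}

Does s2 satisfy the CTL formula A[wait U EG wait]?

No

EG wait: greatest fixpoint, start Z0 = {s3, s4}, keep only states in Sat with some successor in Z. Already a fixed point.
Sat(EG wait) = {s3, s4}
A[wait U EG wait]: least fixpoint, start Z0 = Sat(EG wait) = {s3, s4}, add states in Sat(wait) with every successor in Z. Already a fixed point.
Sat(A[wait U EG wait]) = {s3, s4}
s2 ∉ Sat(A[wait U EG wait]) = {s3, s4}, so the formula does not hold at s2.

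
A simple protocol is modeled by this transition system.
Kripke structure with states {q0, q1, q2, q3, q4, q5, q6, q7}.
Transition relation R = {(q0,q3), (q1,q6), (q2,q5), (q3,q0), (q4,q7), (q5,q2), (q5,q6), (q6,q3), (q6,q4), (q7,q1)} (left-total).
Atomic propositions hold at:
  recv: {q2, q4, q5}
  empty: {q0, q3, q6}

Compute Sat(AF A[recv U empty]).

{q0, q1, q3, q4, q6, q7}

A[recv U empty]: least fixpoint, start Z0 = Sat(empty) = {q0, q3, q6}, add states in Sat(recv) with every successor in Z. Already a fixed point.
Sat(A[recv U empty]) = {q0, q3, q6}
AF A[recv U empty]: least fixpoint, start Z0 = {q0, q3, q6}, add states with every successor in Z. Z1 = {q0, q1, q3, q6}; Z2 = {q0, q1, q3, q6, q7}; Z3 = {q0, q1, q3, q4, q6, q7}; fixed.
Sat(AF A[recv U empty]) = {q0, q1, q3, q4, q6, q7}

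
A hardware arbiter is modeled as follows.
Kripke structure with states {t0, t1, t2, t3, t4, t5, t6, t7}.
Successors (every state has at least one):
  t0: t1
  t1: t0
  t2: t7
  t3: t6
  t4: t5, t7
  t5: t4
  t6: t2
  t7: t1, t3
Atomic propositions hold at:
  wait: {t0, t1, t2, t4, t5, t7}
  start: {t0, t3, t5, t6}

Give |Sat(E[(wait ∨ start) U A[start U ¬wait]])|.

Sat(wait ∨ start) = {t0, t1, t2, t3, t4, t5, t6, t7}
Sat(¬wait) = {t3, t6}
A[start U ¬wait]: least fixpoint, start Z0 = Sat(¬wait) = {t3, t6}, add states in Sat(start) with every successor in Z. Already a fixed point.
Sat(A[start U ¬wait]) = {t3, t6}
E[(wait ∨ start) U A[start U ¬wait]]: least fixpoint, start Z0 = Sat(A[start U ¬wait]) = {t3, t6}, add states in Sat(wait ∨ start) with some successor in Z. Z1 = {t3, t6, t7}; Z2 = {t2, t3, t4, t6, t7}; Z3 = {t2, t3, t4, t5, t6, t7}; fixed.
Sat(E[(wait ∨ start) U A[start U ¬wait]]) = {t2, t3, t4, t5, t6, t7}
|Sat(E[(wait ∨ start) U A[start U ¬wait]])| = |{t2, t3, t4, t5, t6, t7}| = 6.

6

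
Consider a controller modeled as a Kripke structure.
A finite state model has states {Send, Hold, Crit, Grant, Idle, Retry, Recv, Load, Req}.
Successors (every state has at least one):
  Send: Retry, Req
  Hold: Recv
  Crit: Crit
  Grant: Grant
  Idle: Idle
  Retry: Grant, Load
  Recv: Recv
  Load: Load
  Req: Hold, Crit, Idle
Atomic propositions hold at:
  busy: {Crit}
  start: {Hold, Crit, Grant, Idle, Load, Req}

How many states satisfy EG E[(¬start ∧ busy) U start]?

Sat(¬start) = {Send, Retry, Recv}
Sat(¬start ∧ busy) = ∅
E[(¬start ∧ busy) U start]: least fixpoint, start Z0 = Sat(start) = {Hold, Crit, Grant, Idle, Load, Req}, add states in Sat(¬start ∧ busy) with some successor in Z. Already a fixed point.
Sat(E[(¬start ∧ busy) U start]) = {Hold, Crit, Grant, Idle, Load, Req}
EG E[(¬start ∧ busy) U start]: greatest fixpoint, start Z0 = {Hold, Crit, Grant, Idle, Load, Req}, keep only states in Sat with some successor in Z. Z1 = {Crit, Grant, Idle, Load, Req}; fixed.
Sat(EG E[(¬start ∧ busy) U start]) = {Crit, Grant, Idle, Load, Req}
|Sat(EG E[(¬start ∧ busy) U start])| = |{Crit, Grant, Idle, Load, Req}| = 5.

5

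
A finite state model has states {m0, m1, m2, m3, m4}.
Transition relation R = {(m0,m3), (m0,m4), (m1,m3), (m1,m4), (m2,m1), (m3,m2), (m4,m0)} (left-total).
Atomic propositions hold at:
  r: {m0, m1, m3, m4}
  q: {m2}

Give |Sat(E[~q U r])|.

Sat(~q) = {m0, m1, m3, m4}
E[~q U r]: least fixpoint, start Z0 = Sat(r) = {m0, m1, m3, m4}, add states in Sat(~q) with some successor in Z. Already a fixed point.
Sat(E[~q U r]) = {m0, m1, m3, m4}
|Sat(E[~q U r])| = |{m0, m1, m3, m4}| = 4.

4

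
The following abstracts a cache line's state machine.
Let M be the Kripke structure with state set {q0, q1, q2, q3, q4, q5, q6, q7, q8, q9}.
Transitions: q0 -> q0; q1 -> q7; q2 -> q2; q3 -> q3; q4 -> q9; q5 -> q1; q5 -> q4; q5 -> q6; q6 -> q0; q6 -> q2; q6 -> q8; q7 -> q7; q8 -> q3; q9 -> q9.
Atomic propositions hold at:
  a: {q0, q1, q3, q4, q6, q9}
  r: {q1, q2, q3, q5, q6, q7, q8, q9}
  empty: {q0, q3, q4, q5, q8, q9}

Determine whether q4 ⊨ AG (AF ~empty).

Sat(~empty) = {q1, q2, q6, q7}
AF ~empty: least fixpoint, start Z0 = {q1, q2, q6, q7}, add states with every successor in Z. Already a fixed point.
Sat(AF ~empty) = {q1, q2, q6, q7}
AG (AF ~empty): greatest fixpoint, start Z0 = {q1, q2, q6, q7}, keep only states in Sat with every successor in Z. Z1 = {q1, q2, q7}; fixed.
Sat(AG (AF ~empty)) = {q1, q2, q7}
q4 ∉ Sat(AG (AF ~empty)) = {q1, q2, q7}, so the formula does not hold at q4.

No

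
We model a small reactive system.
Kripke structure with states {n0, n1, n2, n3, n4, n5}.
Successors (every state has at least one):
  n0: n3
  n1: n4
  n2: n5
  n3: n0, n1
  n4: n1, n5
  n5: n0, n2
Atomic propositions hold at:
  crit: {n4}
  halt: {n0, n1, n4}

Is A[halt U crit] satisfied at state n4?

Yes

A[halt U crit]: least fixpoint, start Z0 = Sat(crit) = {n4}, add states in Sat(halt) with every successor in Z. Z1 = {n1, n4}; fixed.
Sat(A[halt U crit]) = {n1, n4}
n4 ∈ Sat(A[halt U crit]) = {n1, n4}, so the formula holds at n4.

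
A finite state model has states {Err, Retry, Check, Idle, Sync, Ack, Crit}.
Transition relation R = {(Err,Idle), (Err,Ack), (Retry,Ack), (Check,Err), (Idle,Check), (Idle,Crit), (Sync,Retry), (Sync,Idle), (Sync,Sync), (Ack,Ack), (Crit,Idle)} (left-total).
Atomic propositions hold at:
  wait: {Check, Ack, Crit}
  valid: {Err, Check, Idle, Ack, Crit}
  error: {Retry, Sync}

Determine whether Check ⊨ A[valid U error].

No

A[valid U error]: least fixpoint, start Z0 = Sat(error) = {Retry, Sync}, add states in Sat(valid) with every successor in Z. Already a fixed point.
Sat(A[valid U error]) = {Retry, Sync}
Check ∉ Sat(A[valid U error]) = {Retry, Sync}, so the formula does not hold at Check.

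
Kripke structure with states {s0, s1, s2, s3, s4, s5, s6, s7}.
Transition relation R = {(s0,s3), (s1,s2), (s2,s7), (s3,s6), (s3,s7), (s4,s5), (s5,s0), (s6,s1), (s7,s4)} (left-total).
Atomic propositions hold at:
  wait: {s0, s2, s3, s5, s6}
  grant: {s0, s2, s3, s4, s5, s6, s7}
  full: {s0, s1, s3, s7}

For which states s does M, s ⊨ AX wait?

Sat(AX wait) = {s : every successor in {s0, s2, s3, s5, s6}} = {s0, s1, s4, s5}

{s0, s1, s4, s5}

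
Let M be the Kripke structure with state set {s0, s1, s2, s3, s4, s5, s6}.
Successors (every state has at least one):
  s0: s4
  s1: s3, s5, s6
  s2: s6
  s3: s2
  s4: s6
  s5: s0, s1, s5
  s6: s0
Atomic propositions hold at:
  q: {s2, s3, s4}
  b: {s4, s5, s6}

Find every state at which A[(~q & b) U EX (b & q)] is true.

Sat(~q) = {s0, s1, s5, s6}
Sat(~q & b) = {s5, s6}
Sat(b & q) = {s4}
Sat(EX (b & q)) = {s : some successor in {s4}} = {s0}
A[(~q & b) U EX (b & q)]: least fixpoint, start Z0 = Sat(EX (b & q)) = {s0}, add states in Sat(~q & b) with every successor in Z. Z1 = {s0, s6}; fixed.
Sat(A[(~q & b) U EX (b & q)]) = {s0, s6}

{s0, s6}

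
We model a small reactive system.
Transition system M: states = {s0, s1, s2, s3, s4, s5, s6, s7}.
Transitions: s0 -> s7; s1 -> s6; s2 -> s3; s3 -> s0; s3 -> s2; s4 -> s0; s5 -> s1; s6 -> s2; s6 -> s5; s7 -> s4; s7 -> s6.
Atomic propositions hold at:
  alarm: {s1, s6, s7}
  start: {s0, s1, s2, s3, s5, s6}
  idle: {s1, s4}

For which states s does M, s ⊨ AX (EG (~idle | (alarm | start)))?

{s0, s1, s2, s3, s4, s5, s6}

Sat(~idle) = {s0, s2, s3, s5, s6, s7}
Sat(alarm | start) = {s0, s1, s2, s3, s5, s6, s7}
Sat(~idle | (alarm | start)) = {s0, s1, s2, s3, s5, s6, s7}
EG (~idle | (alarm | start)): greatest fixpoint, start Z0 = {s0, s1, s2, s3, s5, s6, s7}, keep only states in Sat with some successor in Z. Already a fixed point.
Sat(EG (~idle | (alarm | start))) = {s0, s1, s2, s3, s5, s6, s7}
Sat(AX (EG (~idle | (alarm | start)))) = {s : every successor in {s0, s1, s2, s3, s5, s6, s7}} = {s0, s1, s2, s3, s4, s5, s6}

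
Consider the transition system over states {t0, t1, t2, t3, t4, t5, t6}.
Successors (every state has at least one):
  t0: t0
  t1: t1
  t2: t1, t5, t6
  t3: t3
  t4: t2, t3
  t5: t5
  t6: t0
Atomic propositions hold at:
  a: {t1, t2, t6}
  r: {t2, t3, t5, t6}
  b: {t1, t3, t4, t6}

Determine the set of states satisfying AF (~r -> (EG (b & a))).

Sat(~r) = {t0, t1, t4}
Sat(b & a) = {t1, t6}
EG (b & a): greatest fixpoint, start Z0 = {t1, t6}, keep only states in Sat with some successor in Z. Z1 = {t1}; fixed.
Sat(EG (b & a)) = {t1}
Sat(~r -> (EG (b & a))) = {t1, t2, t3, t5, t6}
AF (~r -> (EG (b & a))): least fixpoint, start Z0 = {t1, t2, t3, t5, t6}, add states with every successor in Z. Z1 = {t1, t2, t3, t4, t5, t6}; fixed.
Sat(AF (~r -> (EG (b & a)))) = {t1, t2, t3, t4, t5, t6}

{t1, t2, t3, t4, t5, t6}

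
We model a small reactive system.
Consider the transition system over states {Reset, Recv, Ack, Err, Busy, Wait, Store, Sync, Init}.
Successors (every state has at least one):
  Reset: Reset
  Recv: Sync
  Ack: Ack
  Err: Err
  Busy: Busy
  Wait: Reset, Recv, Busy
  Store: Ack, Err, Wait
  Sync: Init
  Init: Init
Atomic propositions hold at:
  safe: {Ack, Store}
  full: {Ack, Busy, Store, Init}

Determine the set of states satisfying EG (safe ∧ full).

{Ack, Store}

Sat(safe ∧ full) = {Ack, Store}
EG (safe ∧ full): greatest fixpoint, start Z0 = {Ack, Store}, keep only states in Sat with some successor in Z. Already a fixed point.
Sat(EG (safe ∧ full)) = {Ack, Store}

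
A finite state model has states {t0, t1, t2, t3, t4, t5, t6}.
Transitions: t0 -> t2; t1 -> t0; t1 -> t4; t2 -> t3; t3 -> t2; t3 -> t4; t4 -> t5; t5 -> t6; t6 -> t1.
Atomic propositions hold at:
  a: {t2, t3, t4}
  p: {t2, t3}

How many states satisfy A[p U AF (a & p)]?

Sat(a & p) = {t2, t3}
AF (a & p): least fixpoint, start Z0 = {t2, t3}, add states with every successor in Z. Z1 = {t0, t2, t3}; fixed.
Sat(AF (a & p)) = {t0, t2, t3}
A[p U AF (a & p)]: least fixpoint, start Z0 = Sat(AF (a & p)) = {t0, t2, t3}, add states in Sat(p) with every successor in Z. Already a fixed point.
Sat(A[p U AF (a & p)]) = {t0, t2, t3}
|Sat(A[p U AF (a & p)])| = |{t0, t2, t3}| = 3.

3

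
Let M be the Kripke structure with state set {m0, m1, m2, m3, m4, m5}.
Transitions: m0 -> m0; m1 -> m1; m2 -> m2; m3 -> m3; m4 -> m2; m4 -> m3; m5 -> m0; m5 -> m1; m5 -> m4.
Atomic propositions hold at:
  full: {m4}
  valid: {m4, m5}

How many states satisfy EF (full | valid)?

Sat(full | valid) = {m4, m5}
EF (full | valid): least fixpoint, start Z0 = {m4, m5}, add states with some successor in Z. Already a fixed point.
Sat(EF (full | valid)) = {m4, m5}
|Sat(EF (full | valid))| = |{m4, m5}| = 2.

2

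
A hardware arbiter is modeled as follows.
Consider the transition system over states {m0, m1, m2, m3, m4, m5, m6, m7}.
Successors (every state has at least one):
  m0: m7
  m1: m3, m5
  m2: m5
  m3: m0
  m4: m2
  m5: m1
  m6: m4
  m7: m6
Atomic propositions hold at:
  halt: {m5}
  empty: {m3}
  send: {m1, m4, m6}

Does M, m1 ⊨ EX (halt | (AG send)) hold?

AG send: greatest fixpoint, start Z0 = {m1, m4, m6}, keep only states in Sat with every successor in Z. Z1 = {m6}; Z2 = ∅; fixed.
Sat(AG send) = ∅
Sat(halt | (AG send)) = {m5}
Sat(EX (halt | (AG send))) = {s : some successor in {m5}} = {m1, m2}
m1 ∈ Sat(EX (halt | (AG send))) = {m1, m2}, so the formula holds at m1.

Yes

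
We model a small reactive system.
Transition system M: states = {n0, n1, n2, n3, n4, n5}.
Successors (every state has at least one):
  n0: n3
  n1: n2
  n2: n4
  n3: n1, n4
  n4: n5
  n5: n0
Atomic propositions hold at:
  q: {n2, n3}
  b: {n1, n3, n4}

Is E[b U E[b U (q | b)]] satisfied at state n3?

Yes

Sat(q | b) = {n1, n2, n3, n4}
E[b U (q | b)]: least fixpoint, start Z0 = Sat((q | b)) = {n1, n2, n3, n4}, add states in Sat(b) with some successor in Z. Already a fixed point.
Sat(E[b U (q | b)]) = {n1, n2, n3, n4}
E[b U E[b U (q | b)]]: least fixpoint, start Z0 = Sat(E[b U (q | b)]) = {n1, n2, n3, n4}, add states in Sat(b) with some successor in Z. Already a fixed point.
Sat(E[b U E[b U (q | b)]]) = {n1, n2, n3, n4}
n3 ∈ Sat(E[b U E[b U (q | b)]]) = {n1, n2, n3, n4}, so the formula holds at n3.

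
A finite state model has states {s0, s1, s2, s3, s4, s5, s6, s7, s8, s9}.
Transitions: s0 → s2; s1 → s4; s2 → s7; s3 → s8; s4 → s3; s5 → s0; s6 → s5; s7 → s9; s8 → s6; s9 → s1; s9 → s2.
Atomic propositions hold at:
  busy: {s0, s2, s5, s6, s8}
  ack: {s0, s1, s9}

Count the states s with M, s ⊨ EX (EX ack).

Sat(EX ack) = {s : some successor in {s0, s1, s9}} = {s5, s7, s9}
Sat(EX (EX ack)) = {s : some successor in {s5, s7, s9}} = {s2, s6, s7}
|Sat(EX (EX ack))| = |{s2, s6, s7}| = 3.

3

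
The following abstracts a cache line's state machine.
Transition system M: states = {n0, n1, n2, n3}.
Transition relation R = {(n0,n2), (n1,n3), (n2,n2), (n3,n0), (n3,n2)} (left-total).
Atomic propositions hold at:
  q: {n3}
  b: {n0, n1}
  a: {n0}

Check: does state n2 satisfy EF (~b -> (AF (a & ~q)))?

No

Sat(~b) = {n2, n3}
Sat(~q) = {n0, n1, n2}
Sat(a & ~q) = {n0}
AF (a & ~q): least fixpoint, start Z0 = {n0}, add states with every successor in Z. Already a fixed point.
Sat(AF (a & ~q)) = {n0}
Sat(~b -> (AF (a & ~q))) = {n0, n1}
EF (~b -> (AF (a & ~q))): least fixpoint, start Z0 = {n0, n1}, add states with some successor in Z. Z1 = {n0, n1, n3}; fixed.
Sat(EF (~b -> (AF (a & ~q)))) = {n0, n1, n3}
n2 ∉ Sat(EF (~b -> (AF (a & ~q)))) = {n0, n1, n3}, so the formula does not hold at n2.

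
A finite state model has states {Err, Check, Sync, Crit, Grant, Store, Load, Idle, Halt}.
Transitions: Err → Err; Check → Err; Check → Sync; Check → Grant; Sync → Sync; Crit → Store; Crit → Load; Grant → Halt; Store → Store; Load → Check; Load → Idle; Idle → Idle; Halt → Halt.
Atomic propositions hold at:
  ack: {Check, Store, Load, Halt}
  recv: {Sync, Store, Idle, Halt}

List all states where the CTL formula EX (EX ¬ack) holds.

{Err, Check, Sync, Crit, Load, Idle}

Sat(¬ack) = {Err, Sync, Crit, Grant, Idle}
Sat(EX ¬ack) = {s : some successor in {Err, Sync, Crit, Grant, Idle}} = {Err, Check, Sync, Load, Idle}
Sat(EX (EX ¬ack)) = {s : some successor in {Err, Check, Sync, Load, Idle}} = {Err, Check, Sync, Crit, Load, Idle}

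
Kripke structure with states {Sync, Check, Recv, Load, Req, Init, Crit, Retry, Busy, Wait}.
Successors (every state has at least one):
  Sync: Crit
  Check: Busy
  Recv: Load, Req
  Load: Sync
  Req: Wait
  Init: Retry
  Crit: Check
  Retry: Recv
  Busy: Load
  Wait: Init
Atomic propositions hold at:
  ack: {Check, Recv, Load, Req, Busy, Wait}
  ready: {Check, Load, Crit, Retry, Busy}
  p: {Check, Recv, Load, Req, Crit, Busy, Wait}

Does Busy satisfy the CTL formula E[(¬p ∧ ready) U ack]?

Sat(¬p) = {Sync, Init, Retry}
Sat(¬p ∧ ready) = {Retry}
E[(¬p ∧ ready) U ack]: least fixpoint, start Z0 = Sat(ack) = {Check, Recv, Load, Req, Busy, Wait}, add states in Sat(¬p ∧ ready) with some successor in Z. Z1 = {Check, Recv, Load, Req, Retry, Busy, Wait}; fixed.
Sat(E[(¬p ∧ ready) U ack]) = {Check, Recv, Load, Req, Retry, Busy, Wait}
Busy ∈ Sat(E[(¬p ∧ ready) U ack]) = {Check, Recv, Load, Req, Retry, Busy, Wait}, so the formula holds at Busy.

Yes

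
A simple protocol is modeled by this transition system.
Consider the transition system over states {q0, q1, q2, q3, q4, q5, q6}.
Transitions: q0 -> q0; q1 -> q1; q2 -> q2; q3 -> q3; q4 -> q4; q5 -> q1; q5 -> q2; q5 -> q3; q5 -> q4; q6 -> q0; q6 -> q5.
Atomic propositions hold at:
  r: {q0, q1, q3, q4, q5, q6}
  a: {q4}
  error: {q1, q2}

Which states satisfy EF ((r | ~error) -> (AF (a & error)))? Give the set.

{q2, q5, q6}

Sat(~error) = {q0, q3, q4, q5, q6}
Sat(r | ~error) = {q0, q1, q3, q4, q5, q6}
Sat(a & error) = ∅
AF (a & error): least fixpoint, start Z0 = ∅, add states with every successor in Z. Already a fixed point.
Sat(AF (a & error)) = ∅
Sat((r | ~error) -> (AF (a & error))) = {q2}
EF ((r | ~error) -> (AF (a & error))): least fixpoint, start Z0 = {q2}, add states with some successor in Z. Z1 = {q2, q5}; Z2 = {q2, q5, q6}; fixed.
Sat(EF ((r | ~error) -> (AF (a & error)))) = {q2, q5, q6}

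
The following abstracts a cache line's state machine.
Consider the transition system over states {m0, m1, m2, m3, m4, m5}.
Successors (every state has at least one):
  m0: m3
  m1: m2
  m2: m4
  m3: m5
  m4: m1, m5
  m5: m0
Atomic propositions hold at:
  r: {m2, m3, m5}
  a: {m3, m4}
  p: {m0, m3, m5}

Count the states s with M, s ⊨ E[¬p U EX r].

Sat(¬p) = {m1, m2, m4}
Sat(EX r) = {s : some successor in {m2, m3, m5}} = {m0, m1, m3, m4}
E[¬p U EX r]: least fixpoint, start Z0 = Sat(EX r) = {m0, m1, m3, m4}, add states in Sat(¬p) with some successor in Z. Z1 = {m0, m1, m2, m3, m4}; fixed.
Sat(E[¬p U EX r]) = {m0, m1, m2, m3, m4}
|Sat(E[¬p U EX r])| = |{m0, m1, m2, m3, m4}| = 5.

5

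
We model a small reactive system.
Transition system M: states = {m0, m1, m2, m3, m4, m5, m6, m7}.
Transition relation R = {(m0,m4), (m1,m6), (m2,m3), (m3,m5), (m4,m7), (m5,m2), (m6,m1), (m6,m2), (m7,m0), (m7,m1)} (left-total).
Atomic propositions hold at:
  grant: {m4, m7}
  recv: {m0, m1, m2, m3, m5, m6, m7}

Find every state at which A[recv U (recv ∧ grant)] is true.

Sat(recv ∧ grant) = {m7}
A[recv U (recv ∧ grant)]: least fixpoint, start Z0 = Sat((recv ∧ grant)) = {m7}, add states in Sat(recv) with every successor in Z. Already a fixed point.
Sat(A[recv U (recv ∧ grant)]) = {m7}

{m7}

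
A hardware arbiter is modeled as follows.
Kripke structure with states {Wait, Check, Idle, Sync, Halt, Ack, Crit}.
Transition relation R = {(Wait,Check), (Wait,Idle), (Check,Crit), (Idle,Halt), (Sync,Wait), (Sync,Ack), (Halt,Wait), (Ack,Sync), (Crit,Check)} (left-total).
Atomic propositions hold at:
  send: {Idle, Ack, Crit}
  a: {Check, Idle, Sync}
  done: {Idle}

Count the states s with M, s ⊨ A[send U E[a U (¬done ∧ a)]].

Sat(¬done) = {Wait, Check, Sync, Halt, Ack, Crit}
Sat(¬done ∧ a) = {Check, Sync}
E[a U (¬done ∧ a)]: least fixpoint, start Z0 = Sat((¬done ∧ a)) = {Check, Sync}, add states in Sat(a) with some successor in Z. Already a fixed point.
Sat(E[a U (¬done ∧ a)]) = {Check, Sync}
A[send U E[a U (¬done ∧ a)]]: least fixpoint, start Z0 = Sat(E[a U (¬done ∧ a)]) = {Check, Sync}, add states in Sat(send) with every successor in Z. Z1 = {Check, Sync, Ack, Crit}; fixed.
Sat(A[send U E[a U (¬done ∧ a)]]) = {Check, Sync, Ack, Crit}
|Sat(A[send U E[a U (¬done ∧ a)]])| = |{Check, Sync, Ack, Crit}| = 4.

4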